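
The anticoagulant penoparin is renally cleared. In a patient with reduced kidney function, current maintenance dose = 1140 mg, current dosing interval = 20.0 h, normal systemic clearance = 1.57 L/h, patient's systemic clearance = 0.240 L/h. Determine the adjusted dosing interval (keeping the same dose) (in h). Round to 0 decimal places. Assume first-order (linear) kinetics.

To keep the same average steady-state level, dosing rate must scale with clearance.
CL ratio = 0.240 / 1.57 = 0.1529
New interval (same dose) = 20.0 / 0.1529 = 130.8 h

131 h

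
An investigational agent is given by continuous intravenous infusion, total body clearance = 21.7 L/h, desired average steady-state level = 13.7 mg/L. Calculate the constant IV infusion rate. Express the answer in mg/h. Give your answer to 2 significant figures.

300 mg/h

At steady state, infusion rate R₀ = Css × CL = 13.7 × 21.70 = 297.3 mg/h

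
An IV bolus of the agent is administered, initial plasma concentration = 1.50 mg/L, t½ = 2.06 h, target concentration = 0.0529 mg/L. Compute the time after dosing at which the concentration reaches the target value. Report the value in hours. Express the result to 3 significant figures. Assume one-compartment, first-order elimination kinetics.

k = ln2 / t½ = 0.693147 / 2.06 = 0.3365 h⁻¹
t = ln(C₀ / C) / k = ln(1.500 / 0.0529) / 0.3365
  = ln(28.36) / 0.3365 = 3.345 / 0.3365 = 9.941 h

9.94 h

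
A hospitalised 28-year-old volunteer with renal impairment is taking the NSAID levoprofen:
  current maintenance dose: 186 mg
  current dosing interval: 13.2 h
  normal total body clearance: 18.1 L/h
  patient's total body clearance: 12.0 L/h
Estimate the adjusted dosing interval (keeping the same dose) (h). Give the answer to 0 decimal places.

20 h

To keep the same average steady-state level, dosing rate must scale with clearance.
CL ratio = 12.0 / 18.1 = 0.6630
New interval (same dose) = 13.2 / 0.6630 = 19.91 h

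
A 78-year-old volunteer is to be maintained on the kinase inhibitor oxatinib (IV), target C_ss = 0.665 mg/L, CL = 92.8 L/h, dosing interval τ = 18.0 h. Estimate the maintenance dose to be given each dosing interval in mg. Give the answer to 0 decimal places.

At steady state, Dose/τ = Css × CL.
Dose = Css × CL × τ = 0.665 × 92.80 × 18.0 = 1111 mg

1111 mg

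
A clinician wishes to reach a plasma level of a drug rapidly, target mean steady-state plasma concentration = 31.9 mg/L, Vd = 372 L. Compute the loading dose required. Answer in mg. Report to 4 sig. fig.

LD = Css × Vd = 31.9 × 372 = 11870 mg

11870 mg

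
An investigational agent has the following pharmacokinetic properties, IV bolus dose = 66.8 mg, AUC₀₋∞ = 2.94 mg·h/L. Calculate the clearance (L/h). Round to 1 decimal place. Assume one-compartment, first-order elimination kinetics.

CL = Dose / AUC = 66.8 / 2.94 = 22.72 L/h

22.7 L/h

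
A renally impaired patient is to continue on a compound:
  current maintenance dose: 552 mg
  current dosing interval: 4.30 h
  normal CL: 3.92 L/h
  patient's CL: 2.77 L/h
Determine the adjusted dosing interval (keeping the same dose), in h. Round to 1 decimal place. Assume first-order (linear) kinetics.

6.1 h

To keep the same average steady-state level, dosing rate must scale with clearance.
CL ratio = 2.77 / 3.92 = 0.7066
New interval (same dose) = 4.30 / 0.7066 = 6.085 h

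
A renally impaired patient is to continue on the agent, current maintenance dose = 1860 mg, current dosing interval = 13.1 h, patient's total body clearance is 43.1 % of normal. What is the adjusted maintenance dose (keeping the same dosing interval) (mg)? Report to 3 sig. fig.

802 mg

To keep the same average steady-state level, dosing rate must scale with clearance.
CL ratio = 43.1 / 100 = 0.4310
New dose (same interval) = 1860 × 0.4310 = 801.7 mg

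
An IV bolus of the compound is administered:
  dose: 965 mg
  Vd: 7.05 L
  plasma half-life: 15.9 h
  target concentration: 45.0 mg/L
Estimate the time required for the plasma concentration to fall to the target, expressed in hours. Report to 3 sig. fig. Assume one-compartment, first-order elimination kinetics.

25.5 h

C₀ = Dose / Vd = 965.0 / 7.05 = 136.9 mg/L
k = ln2 / t½ = 0.693147 / 15.9 = 0.04359 h⁻¹
t = ln(C₀ / C) / k = ln(136.9 / 45.0) / 0.04359
  = ln(3.042) / 0.04359 = 1.113 / 0.04359 = 25.53 h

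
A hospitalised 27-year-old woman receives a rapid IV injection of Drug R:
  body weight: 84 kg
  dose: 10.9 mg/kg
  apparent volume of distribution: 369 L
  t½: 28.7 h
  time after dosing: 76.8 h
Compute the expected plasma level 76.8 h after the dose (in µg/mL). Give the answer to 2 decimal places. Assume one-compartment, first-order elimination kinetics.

Total dose = 10.9 × 84 = 915.6 mg
C₀ = Dose / Vd = 915.6 / 369 = 2.481 mg/L
k = ln2 / t½ = 0.693147 / 28.7 = 0.02415 h⁻¹
C = C₀ · e^(−k·t) = 2.481 × e^(−0.02415 × 76.8)
  = 2.481 × 0.1565 = 0.3883 mg/L
(0.3883 mg/L = 0.3883 µg/mL)

0.39 µg/mL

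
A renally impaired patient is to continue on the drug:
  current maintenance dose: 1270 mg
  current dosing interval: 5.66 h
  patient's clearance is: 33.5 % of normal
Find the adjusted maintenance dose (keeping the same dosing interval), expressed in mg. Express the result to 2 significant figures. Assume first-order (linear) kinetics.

430 mg

To keep the same average steady-state level, dosing rate must scale with clearance.
CL ratio = 33.5 / 100 = 0.3350
New dose (same interval) = 1270 × 0.3350 = 425.5 mg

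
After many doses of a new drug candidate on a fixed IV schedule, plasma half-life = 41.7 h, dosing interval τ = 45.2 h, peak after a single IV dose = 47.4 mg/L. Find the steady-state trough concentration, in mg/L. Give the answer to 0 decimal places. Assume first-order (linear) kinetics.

42 mg/L

k = ln2 / t½ = 0.693147 / 41.7 = 0.01662 h⁻¹
e^(−kτ) = e^(−0.01662 × 45.2) = 0.4718
Accumulation ratio R = 1 / (1 − e^(−kτ)) = 1 / (1 − 0.4718) = 1.893
Steady-state trough = C₀ × R × e^(−kτ) = 47.4 × 1.893 × 0.4718 = 42.33 mg/L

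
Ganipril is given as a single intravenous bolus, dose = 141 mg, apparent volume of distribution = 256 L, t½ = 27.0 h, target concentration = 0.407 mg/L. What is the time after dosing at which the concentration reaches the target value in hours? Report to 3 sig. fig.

11.8 h

C₀ = Dose / Vd = 141.0 / 256 = 0.5508 mg/L
k = ln2 / t½ = 0.693147 / 27.0 = 0.02567 h⁻¹
t = ln(C₀ / C) / k = ln(0.5508 / 0.407) / 0.02567
  = ln(1.353) / 0.02567 = 0.3023 / 0.02567 = 11.78 h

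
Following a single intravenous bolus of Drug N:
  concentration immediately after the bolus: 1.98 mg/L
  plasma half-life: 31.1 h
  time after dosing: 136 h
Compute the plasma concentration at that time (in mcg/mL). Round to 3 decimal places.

k = ln2 / t½ = 0.693147 / 31.1 = 0.02229 h⁻¹
C = C₀ · e^(−k·t) = 1.980 × e^(−0.02229 × 136)
  = 1.980 × 0.04825 = 0.09554 mg/L
(0.09554 mg/L = 0.09554 mcg/mL)

0.096 mcg/mL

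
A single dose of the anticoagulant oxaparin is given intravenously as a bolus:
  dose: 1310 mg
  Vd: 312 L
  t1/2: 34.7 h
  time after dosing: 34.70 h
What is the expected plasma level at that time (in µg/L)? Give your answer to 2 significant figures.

C₀ = Dose / Vd = 1310 / 312 = 4.199 mg/L
k = ln2 / t½ = 0.693147 / 34.7 = 0.01998 h⁻¹
t / t½ = 34.70 / 34.7 = 1 half-lives
C = C₀ × (1/2)^1 = 4.199 × 0.5000 = 2.100 mg/L
Convert: 2.100 mg/L × 1000 = 2100 µg/L

2100 µg/L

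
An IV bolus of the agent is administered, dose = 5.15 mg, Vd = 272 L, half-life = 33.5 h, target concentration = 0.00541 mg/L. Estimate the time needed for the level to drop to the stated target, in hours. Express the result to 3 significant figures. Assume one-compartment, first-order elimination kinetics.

C₀ = Dose / Vd = 5.150 / 272 = 0.01893 mg/L
k = ln2 / t½ = 0.693147 / 33.5 = 0.02069 h⁻¹
t = ln(C₀ / C) / k = ln(0.01893 / 0.00541) / 0.02069
  = ln(3.499) / 0.02069 = 1.252 / 0.02069 = 60.51 h

60.5 h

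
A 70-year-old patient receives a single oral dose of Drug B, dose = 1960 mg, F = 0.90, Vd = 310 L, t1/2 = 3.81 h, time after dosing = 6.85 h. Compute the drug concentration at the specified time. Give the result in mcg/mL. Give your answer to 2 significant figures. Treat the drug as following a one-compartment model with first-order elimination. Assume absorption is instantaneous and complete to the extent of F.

Amount reaching circulation = F × Dose = 0.90 × 1960 = 1764 mg
C₀ = F·Dose / Vd = 1764 / 310 = 5.690 mg/L
k = ln2 / t½ = 0.693147 / 3.81 = 0.1819 h⁻¹
C = C₀ · e^(−k·t) = 5.690 × e^(−0.1819 × 6.85)
  = 5.690 × 0.2876 = 1.636 mg/L
(1.636 mg/L = 1.636 mcg/mL)

1.6 mcg/mL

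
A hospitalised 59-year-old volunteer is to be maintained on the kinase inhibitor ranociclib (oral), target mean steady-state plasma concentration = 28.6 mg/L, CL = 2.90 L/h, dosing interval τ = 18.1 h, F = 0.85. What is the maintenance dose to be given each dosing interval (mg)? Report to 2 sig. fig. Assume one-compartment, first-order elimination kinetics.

At steady state, F × (Dose/τ) = Css × CL.
Dose = Css × CL × τ / F = 28.6 × 2.900 × 18.1 / 0.85 = 1766 mg

1800 mg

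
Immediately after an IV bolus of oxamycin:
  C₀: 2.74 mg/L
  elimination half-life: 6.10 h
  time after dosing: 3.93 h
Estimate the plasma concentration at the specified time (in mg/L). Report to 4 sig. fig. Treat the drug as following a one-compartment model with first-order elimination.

k = ln2 / t½ = 0.693147 / 6.10 = 0.1136 h⁻¹
C = C₀ · e^(−k·t) = 2.740 × e^(−0.1136 × 3.93)
  = 2.740 × 0.6399 = 1.753 mg/L

1.753 mg/L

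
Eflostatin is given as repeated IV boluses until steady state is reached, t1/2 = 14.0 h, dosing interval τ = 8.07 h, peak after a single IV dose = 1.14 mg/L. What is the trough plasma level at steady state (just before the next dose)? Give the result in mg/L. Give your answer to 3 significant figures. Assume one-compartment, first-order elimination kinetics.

2.32 mg/L

k = ln2 / t½ = 0.693147 / 14.0 = 0.04951 h⁻¹
e^(−kτ) = e^(−0.04951 × 8.07) = 0.6706
Accumulation ratio R = 1 / (1 − e^(−kτ)) = 1 / (1 − 0.6706) = 3.036
Steady-state trough = C₀ × R × e^(−kτ) = 1.14 × 3.036 × 0.6706 = 2.321 mg/L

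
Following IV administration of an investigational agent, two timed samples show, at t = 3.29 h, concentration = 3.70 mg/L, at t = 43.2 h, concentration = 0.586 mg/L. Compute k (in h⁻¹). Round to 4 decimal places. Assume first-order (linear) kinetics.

k = ln(C₁/C₂) / (t₂ − t₁) = ln(3.70/0.586) / (43.2 − 3.29)
  = 1.843 / 39.91 = 0.04618 h⁻¹

0.0462 h⁻¹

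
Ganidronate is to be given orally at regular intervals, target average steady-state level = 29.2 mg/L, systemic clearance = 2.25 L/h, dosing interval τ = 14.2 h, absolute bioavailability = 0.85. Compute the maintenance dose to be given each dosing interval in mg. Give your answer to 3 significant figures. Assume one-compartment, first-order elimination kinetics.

1100 mg

At steady state, F × (Dose/τ) = Css × CL.
Dose = Css × CL × τ / F = 29.2 × 2.250 × 14.2 / 0.85 = 1098 mg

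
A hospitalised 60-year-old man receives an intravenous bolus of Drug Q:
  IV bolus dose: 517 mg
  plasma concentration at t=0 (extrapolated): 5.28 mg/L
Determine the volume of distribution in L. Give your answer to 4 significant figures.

Vd = Dose / C₀ = 517.0 / 5.28 = 97.92 L

97.92 L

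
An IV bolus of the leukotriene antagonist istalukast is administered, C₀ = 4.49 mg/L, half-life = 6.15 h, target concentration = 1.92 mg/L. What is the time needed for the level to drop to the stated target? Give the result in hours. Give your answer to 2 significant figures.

7.5 h

k = ln2 / t½ = 0.693147 / 6.15 = 0.1127 h⁻¹
t = ln(C₀ / C) / k = ln(4.490 / 1.92) / 0.1127
  = ln(2.339) / 0.1127 = 0.8497 / 0.1127 = 7.539 h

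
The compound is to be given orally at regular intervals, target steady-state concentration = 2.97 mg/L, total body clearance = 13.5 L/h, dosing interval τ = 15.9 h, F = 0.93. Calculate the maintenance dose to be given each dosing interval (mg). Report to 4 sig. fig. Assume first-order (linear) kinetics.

685.5 mg

At steady state, F × (Dose/τ) = Css × CL.
Dose = Css × CL × τ / F = 2.97 × 13.50 × 15.9 / 0.93 = 685.5 mg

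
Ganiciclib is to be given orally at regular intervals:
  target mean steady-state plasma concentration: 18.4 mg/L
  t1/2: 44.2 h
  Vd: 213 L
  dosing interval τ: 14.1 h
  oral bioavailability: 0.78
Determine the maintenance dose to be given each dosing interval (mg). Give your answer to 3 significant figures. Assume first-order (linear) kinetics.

k = ln2 / t½ = 0.693147 / 44.2 = 0.01568 h⁻¹
CL = k × Vd = 0.01568 × 213 = 3.340 L/h
At steady state, F × (Dose/τ) = Css × CL.
Dose = Css × CL × τ / F = 18.4 × 3.340 × 14.1 / 0.78 = 1111 mg

1110 mg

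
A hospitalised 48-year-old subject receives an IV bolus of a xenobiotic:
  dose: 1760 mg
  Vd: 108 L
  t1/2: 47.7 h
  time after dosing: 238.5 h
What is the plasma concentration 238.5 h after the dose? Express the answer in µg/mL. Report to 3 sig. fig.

0.509 µg/mL

C₀ = Dose / Vd = 1760 / 108 = 16.30 mg/L
k = ln2 / t½ = 0.693147 / 47.7 = 0.01453 h⁻¹
t / t½ = 238.5 / 47.7 = 5 half-lives
C = C₀ × (1/2)^5 = 16.30 × 0.03125 = 0.5094 mg/L
(0.5094 mg/L = 0.5094 µg/mL)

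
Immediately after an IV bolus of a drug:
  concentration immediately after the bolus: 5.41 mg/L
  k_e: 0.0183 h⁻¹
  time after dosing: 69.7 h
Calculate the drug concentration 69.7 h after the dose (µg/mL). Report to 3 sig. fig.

C = C₀ · e^(−k·t) = 5.410 × e^(−0.01830 × 69.7)
  = 5.410 × 0.2793 = 1.511 mg/L
(1.511 mg/L = 1.511 µg/mL)

1.51 µg/mL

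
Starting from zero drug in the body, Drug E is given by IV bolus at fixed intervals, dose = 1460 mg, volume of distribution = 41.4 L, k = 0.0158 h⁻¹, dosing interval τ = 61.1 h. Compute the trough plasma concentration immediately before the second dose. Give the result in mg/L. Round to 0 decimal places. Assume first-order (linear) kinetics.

C₀ per dose = Dose / Vd = 1460 / 41.4 = 35.27 mg/L
Fraction remaining after one interval: r = e^(−kτ) = e^(−0.01580 × 61.1) = 0.3808
Before dose 2, 1 dose has been given (aged 1τ).
C_trough = C₀ × r = 35.27 × 0.3808 = 13.43 mg/L

13 mg/L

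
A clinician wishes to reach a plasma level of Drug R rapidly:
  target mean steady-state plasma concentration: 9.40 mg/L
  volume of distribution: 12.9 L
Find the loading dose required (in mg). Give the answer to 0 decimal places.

LD = Css × Vd = 9.40 × 12.9 = 121.3 mg

121 mg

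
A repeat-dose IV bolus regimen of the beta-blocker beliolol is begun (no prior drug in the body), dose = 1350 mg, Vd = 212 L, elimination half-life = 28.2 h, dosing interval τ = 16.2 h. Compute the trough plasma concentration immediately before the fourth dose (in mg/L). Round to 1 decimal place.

C₀ per dose = Dose / Vd = 1350 / 212 = 6.368 mg/L
k = ln2 / t½ = 0.693147 / 28.2 = 0.02458 h⁻¹
Fraction remaining after one interval: r = e^(−kτ) = e^(−0.02458 × 16.2) = 0.6715
Before dose 4, 3 doses have been given (aged 1τ, 2τ, 3τ).
C_trough = C₀ × (r + r² + … + r^3) = C₀ × r(1−r^3)/(1−r)
        = 6.368 × 0.6715 × (1 − 0.3028) / (1 − 0.6715) = 9.076 mg/L

9.1 mg/L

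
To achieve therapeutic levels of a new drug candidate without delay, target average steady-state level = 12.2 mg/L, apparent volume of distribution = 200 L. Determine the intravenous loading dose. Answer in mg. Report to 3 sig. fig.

LD = Css × Vd = 12.2 × 200 = 2440 mg

2440 mg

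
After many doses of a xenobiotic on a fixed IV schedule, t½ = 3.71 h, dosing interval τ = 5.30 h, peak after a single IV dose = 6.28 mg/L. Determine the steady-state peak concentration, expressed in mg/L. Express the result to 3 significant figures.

9.99 mg/L

k = ln2 / t½ = 0.693147 / 3.71 = 0.1868 h⁻¹
e^(−kτ) = e^(−0.1868 × 5.30) = 0.3716
Accumulation ratio R = 1 / (1 − e^(−kτ)) = 1 / (1 − 0.3716) = 1.591
Steady-state peak = C₀ × R = 6.28 × 1.591 = 9.991 mg/L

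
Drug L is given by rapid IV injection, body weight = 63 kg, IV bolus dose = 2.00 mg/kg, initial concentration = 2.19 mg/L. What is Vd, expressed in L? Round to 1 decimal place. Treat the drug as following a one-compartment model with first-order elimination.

57.5 L

Dose = 2.00 × 63 = 126.0 mg
Vd = Dose / C₀ = 126.0 / 2.19 = 57.53 L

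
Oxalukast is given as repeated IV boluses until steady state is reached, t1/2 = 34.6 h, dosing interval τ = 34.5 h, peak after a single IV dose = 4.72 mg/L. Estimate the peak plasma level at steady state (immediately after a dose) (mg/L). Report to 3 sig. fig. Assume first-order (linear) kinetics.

k = ln2 / t½ = 0.693147 / 34.6 = 0.02003 h⁻¹
e^(−kτ) = e^(−0.02003 × 34.5) = 0.5011
Accumulation ratio R = 1 / (1 − e^(−kτ)) = 1 / (1 − 0.5011) = 2.004
Steady-state peak = C₀ × R = 4.72 × 2.004 = 9.459 mg/L

9.46 mg/L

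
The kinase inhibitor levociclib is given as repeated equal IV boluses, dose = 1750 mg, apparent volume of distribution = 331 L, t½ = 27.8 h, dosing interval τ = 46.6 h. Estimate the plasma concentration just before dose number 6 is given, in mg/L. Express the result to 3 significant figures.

2.40 mg/L

C₀ per dose = Dose / Vd = 1750 / 331 = 5.287 mg/L
k = ln2 / t½ = 0.693147 / 27.8 = 0.02493 h⁻¹
Fraction remaining after one interval: r = e^(−kτ) = e^(−0.02493 × 46.6) = 0.3129
Before dose 6, 5 doses have been given (aged 1τ, 2τ, 3τ, 4τ, 5τ).
C_trough = C₀ × (r + r² + … + r^5) = C₀ × r(1−r^5)/(1−r)
        = 5.287 × 0.3129 × (1 − 0.002999) / (1 − 0.3129) = 2.400 mg/L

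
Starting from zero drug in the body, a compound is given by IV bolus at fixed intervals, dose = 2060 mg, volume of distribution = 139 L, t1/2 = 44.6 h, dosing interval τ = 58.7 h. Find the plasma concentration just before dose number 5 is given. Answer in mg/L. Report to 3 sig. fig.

9.69 mg/L

C₀ per dose = Dose / Vd = 2060 / 139 = 14.82 mg/L
k = ln2 / t½ = 0.693147 / 44.6 = 0.01554 h⁻¹
Fraction remaining after one interval: r = e^(−kτ) = e^(−0.01554 × 58.7) = 0.4016
Before dose 5, 4 doses have been given (aged 1τ, 2τ, 3τ, 4τ).
C_trough = C₀ × (r + r² + … + r^4) = C₀ × r(1−r^4)/(1−r)
        = 14.82 × 0.4016 × (1 − 0.02601) / (1 − 0.4016) = 9.687 mg/L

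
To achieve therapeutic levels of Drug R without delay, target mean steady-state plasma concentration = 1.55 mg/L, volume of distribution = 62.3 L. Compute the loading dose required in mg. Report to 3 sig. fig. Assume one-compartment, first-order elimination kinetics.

96.6 mg

LD = Css × Vd = 1.55 × 62.3 = 96.57 mg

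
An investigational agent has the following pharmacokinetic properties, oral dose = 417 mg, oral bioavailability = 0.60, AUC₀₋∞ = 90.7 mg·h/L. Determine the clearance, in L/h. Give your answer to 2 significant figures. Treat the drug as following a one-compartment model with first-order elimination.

CL = F·Dose / AUC = 0.60 × 417 / 90.7 = 2.759 L/h

2.8 L/h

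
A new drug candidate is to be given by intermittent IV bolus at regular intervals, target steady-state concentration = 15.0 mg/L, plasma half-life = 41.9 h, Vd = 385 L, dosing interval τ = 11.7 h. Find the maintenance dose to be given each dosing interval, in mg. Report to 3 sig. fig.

k = ln2 / t½ = 0.693147 / 41.9 = 0.01654 h⁻¹
CL = k × Vd = 0.01654 × 385 = 6.368 L/h
At steady state, Dose/τ = Css × CL.
Dose = Css × CL × τ = 15.0 × 6.368 × 11.7 = 1118 mg

1120 mg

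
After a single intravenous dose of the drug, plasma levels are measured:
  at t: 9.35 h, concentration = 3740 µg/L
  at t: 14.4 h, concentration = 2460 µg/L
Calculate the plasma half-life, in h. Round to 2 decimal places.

8.36 h

k = ln(C₁/C₂) / (t₂ − t₁) = ln(3740/2460) / (14.4 − 9.35)
  = 0.4189 / 5.050 = 0.08295 h⁻¹
t½ = ln2 / k = 0.693147 / 0.08295 = 8.356 h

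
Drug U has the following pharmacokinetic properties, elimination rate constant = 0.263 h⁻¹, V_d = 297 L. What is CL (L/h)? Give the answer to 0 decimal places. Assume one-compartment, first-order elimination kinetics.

78 L/h

CL = k × Vd = 0.263 × 297 = 78.11 L/h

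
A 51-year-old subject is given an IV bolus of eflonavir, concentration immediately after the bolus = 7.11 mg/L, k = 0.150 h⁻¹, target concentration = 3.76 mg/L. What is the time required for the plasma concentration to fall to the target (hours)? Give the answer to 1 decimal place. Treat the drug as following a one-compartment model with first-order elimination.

t = ln(C₀ / C) / k = ln(7.110 / 3.76) / 0.1500
  = ln(1.891) / 0.1500 = 0.6371 / 0.1500 = 4.247 h

4.2 h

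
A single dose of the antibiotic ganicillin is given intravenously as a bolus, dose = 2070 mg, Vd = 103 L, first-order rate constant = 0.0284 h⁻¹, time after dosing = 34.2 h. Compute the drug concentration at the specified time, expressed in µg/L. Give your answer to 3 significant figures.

7610 µg/L

C₀ = Dose / Vd = 2070 / 103 = 20.10 mg/L
C = C₀ · e^(−k·t) = 20.10 × e^(−0.02840 × 34.2)
  = 20.10 × 0.3786 = 7.610 mg/L
Convert: 7.610 mg/L × 1000 = 7610 µg/L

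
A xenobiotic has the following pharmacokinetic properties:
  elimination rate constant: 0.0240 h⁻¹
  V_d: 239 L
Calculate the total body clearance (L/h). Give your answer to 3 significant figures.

CL = k × Vd = 0.0240 × 239 = 5.736 L/h

5.74 L/h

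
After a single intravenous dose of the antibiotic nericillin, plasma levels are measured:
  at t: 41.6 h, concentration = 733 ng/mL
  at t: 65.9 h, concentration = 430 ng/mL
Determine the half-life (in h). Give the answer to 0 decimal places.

32 h

k = ln(C₁/C₂) / (t₂ − t₁) = ln(733/430) / (65.9 − 41.6)
  = 0.5334 / 24.30 = 0.02195 h⁻¹
t½ = ln2 / k = 0.693147 / 0.02195 = 31.58 h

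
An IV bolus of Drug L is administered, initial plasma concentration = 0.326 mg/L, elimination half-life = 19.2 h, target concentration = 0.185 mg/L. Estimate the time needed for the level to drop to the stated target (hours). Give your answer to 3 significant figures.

k = ln2 / t½ = 0.693147 / 19.2 = 0.03610 h⁻¹
t = ln(C₀ / C) / k = ln(0.3260 / 0.185) / 0.03610
  = ln(1.762) / 0.03610 = 0.5664 / 0.03610 = 15.69 h

15.7 h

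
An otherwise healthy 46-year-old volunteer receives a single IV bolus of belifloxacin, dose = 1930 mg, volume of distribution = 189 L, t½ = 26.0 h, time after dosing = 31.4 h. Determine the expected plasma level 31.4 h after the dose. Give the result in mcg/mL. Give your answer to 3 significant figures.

4.42 mcg/mL

C₀ = Dose / Vd = 1930 / 189 = 10.21 mg/L
k = ln2 / t½ = 0.693147 / 26.0 = 0.02666 h⁻¹
C = C₀ · e^(−k·t) = 10.21 × e^(−0.02666 × 31.4)
  = 10.21 × 0.4330 = 4.421 mg/L
(4.421 mg/L = 4.421 mcg/mL)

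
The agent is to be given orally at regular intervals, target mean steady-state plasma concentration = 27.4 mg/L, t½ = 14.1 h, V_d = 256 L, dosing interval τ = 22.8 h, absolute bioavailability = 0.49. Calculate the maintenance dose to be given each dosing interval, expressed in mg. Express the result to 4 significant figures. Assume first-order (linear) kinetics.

16040 mg

k = ln2 / t½ = 0.693147 / 14.1 = 0.04916 h⁻¹
CL = k × Vd = 0.04916 × 256 = 12.58 L/h
At steady state, F × (Dose/τ) = Css × CL.
Dose = Css × CL × τ / F = 27.4 × 12.58 × 22.8 / 0.49 = 16040 mg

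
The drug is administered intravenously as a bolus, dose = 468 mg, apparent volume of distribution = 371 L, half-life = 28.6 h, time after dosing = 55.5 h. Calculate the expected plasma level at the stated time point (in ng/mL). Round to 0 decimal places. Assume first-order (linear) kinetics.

C₀ = Dose / Vd = 468.0 / 371 = 1.261 mg/L
k = ln2 / t½ = 0.693147 / 28.6 = 0.02424 h⁻¹
C = C₀ · e^(−k·t) = 1.261 × e^(−0.02424 × 55.5)
  = 1.261 × 0.2605 = 0.3285 mg/L
Convert: 0.3285 mg/L × 1000 = 328.5 ng/mL

329 ng/mL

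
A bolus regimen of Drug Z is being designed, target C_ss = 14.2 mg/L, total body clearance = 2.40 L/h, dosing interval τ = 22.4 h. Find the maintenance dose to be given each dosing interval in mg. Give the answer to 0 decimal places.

At steady state, Dose/τ = Css × CL.
Dose = Css × CL × τ = 14.2 × 2.400 × 22.4 = 763.4 mg

763 mg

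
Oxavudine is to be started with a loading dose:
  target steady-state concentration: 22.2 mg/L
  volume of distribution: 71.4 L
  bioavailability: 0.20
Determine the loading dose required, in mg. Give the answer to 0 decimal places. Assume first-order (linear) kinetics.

7925 mg

LD = Css × Vd / F = 22.2 × 71.4 / 0.20 = 7925 mg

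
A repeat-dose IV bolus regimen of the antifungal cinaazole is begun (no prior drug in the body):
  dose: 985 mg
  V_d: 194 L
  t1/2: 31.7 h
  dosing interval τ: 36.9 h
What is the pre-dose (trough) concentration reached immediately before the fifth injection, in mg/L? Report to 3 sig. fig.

C₀ per dose = Dose / Vd = 985 / 194 = 5.077 mg/L
k = ln2 / t½ = 0.693147 / 31.7 = 0.02187 h⁻¹
Fraction remaining after one interval: r = e^(−kτ) = e^(−0.02187 × 36.9) = 0.4462
Before dose 5, 4 doses have been given (aged 1τ, 2τ, 3τ, 4τ).
C_trough = C₀ × (r + r² + … + r^4) = C₀ × r(1−r^4)/(1−r)
        = 5.077 × 0.4462 × (1 − 0.03964) / (1 − 0.4462) = 3.928 mg/L

3.93 mg/L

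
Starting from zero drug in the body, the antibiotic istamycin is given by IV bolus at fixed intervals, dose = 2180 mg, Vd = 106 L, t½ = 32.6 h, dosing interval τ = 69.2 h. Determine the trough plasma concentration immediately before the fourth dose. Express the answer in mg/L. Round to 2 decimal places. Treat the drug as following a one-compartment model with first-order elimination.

6.06 mg/L

C₀ per dose = Dose / Vd = 2180 / 106 = 20.57 mg/L
k = ln2 / t½ = 0.693147 / 32.6 = 0.02126 h⁻¹
Fraction remaining after one interval: r = e^(−kτ) = e^(−0.02126 × 69.2) = 0.2297
Before dose 4, 3 doses have been given (aged 1τ, 2τ, 3τ).
C_trough = C₀ × (r + r² + … + r^3) = C₀ × r(1−r^3)/(1−r)
        = 20.57 × 0.2297 × (1 − 0.01212) / (1 − 0.2297) = 6.060 mg/L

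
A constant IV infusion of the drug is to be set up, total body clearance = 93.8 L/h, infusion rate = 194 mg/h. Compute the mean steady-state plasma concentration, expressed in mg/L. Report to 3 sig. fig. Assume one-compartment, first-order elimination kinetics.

2.07 mg/L

At steady state Css = R₀ / CL = 194 / 93.80 = 2.068 mg/L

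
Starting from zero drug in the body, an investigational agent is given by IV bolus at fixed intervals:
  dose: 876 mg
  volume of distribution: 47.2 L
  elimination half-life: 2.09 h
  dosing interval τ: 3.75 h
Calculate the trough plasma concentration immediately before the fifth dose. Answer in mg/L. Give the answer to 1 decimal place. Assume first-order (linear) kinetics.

7.5 mg/L

C₀ per dose = Dose / Vd = 876 / 47.2 = 18.56 mg/L
k = ln2 / t½ = 0.693147 / 2.09 = 0.3316 h⁻¹
Fraction remaining after one interval: r = e^(−kτ) = e^(−0.3316 × 3.75) = 0.2884
Before dose 5, 4 doses have been given (aged 1τ, 2τ, 3τ, 4τ).
C_trough = C₀ × (r + r² + … + r^4) = C₀ × r(1−r^4)/(1−r)
        = 18.56 × 0.2884 × (1 − 0.006918) / (1 − 0.2884) = 7.470 mg/L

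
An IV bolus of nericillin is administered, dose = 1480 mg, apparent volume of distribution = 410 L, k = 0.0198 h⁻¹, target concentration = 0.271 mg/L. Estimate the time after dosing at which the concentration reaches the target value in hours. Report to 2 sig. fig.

C₀ = Dose / Vd = 1480 / 410 = 3.610 mg/L
t = ln(C₀ / C) / k = ln(3.610 / 0.271) / 0.01980
  = ln(13.32) / 0.01980 = 2.589 / 0.01980 = 130.8 h

130 h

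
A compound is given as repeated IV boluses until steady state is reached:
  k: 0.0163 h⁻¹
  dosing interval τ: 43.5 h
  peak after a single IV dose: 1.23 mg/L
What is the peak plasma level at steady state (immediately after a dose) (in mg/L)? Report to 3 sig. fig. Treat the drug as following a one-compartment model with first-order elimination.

2.42 mg/L

e^(−kτ) = e^(−0.01630 × 43.5) = 0.4921
Accumulation ratio R = 1 / (1 − e^(−kτ)) = 1 / (1 − 0.4921) = 1.969
Steady-state peak = C₀ × R = 1.23 × 1.969 = 2.422 mg/L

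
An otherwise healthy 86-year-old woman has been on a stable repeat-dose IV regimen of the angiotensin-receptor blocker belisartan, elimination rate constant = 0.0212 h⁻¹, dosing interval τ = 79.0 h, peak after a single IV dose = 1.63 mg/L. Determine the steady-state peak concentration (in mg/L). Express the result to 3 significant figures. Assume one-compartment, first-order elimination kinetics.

2.01 mg/L

e^(−kτ) = e^(−0.02120 × 79.0) = 0.1873
Accumulation ratio R = 1 / (1 − e^(−kτ)) = 1 / (1 − 0.1873) = 1.230
Steady-state peak = C₀ × R = 1.63 × 1.230 = 2.005 mg/L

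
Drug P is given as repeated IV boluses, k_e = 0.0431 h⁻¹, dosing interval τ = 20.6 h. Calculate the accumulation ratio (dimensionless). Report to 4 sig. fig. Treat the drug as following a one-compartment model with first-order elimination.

e^(−kτ) = e^(−0.04310 × 20.6) = 0.4115
Accumulation ratio R = 1 / (1 − e^(−kτ)) = 1 / (1 − 0.4115) = 1.699

1.699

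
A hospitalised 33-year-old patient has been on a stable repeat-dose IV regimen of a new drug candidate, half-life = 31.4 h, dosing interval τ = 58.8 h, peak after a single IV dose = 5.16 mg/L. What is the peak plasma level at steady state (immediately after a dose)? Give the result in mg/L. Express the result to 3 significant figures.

k = ln2 / t½ = 0.693147 / 31.4 = 0.02207 h⁻¹
e^(−kτ) = e^(−0.02207 × 58.8) = 0.2732
Accumulation ratio R = 1 / (1 − e^(−kτ)) = 1 / (1 − 0.2732) = 1.376
Steady-state peak = C₀ × R = 5.16 × 1.376 = 7.100 mg/L

7.10 mg/L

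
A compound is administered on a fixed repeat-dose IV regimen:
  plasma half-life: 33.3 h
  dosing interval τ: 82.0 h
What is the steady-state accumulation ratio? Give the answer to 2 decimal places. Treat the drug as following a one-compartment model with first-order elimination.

k = ln2 / t½ = 0.693147 / 33.3 = 0.02082 h⁻¹
e^(−kτ) = e^(−0.02082 × 82.0) = 0.1814
Accumulation ratio R = 1 / (1 − e^(−kτ)) = 1 / (1 − 0.1814) = 1.222

1.22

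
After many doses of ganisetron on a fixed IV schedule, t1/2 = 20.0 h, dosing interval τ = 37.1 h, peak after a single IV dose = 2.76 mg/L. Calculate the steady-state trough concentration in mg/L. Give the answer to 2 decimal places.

k = ln2 / t½ = 0.693147 / 20.0 = 0.03466 h⁻¹
e^(−kτ) = e^(−0.03466 × 37.1) = 0.2764
Accumulation ratio R = 1 / (1 − e^(−kτ)) = 1 / (1 − 0.2764) = 1.382
Steady-state trough = C₀ × R × e^(−kτ) = 2.76 × 1.382 × 0.2764 = 1.054 mg/L

1.05 mg/L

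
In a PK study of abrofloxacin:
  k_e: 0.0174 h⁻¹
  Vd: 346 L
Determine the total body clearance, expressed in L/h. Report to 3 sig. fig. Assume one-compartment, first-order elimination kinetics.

6.02 L/h

CL = k × Vd = 0.0174 × 346 = 6.020 L/h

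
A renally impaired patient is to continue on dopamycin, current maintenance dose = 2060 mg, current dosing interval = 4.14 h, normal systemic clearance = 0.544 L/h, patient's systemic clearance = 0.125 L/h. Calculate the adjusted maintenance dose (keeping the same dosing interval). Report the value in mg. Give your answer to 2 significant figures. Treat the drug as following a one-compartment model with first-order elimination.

470 mg

To keep the same average steady-state level, dosing rate must scale with clearance.
CL ratio = 0.125 / 0.544 = 0.2298
New dose (same interval) = 2060 × 0.2298 = 473.4 mg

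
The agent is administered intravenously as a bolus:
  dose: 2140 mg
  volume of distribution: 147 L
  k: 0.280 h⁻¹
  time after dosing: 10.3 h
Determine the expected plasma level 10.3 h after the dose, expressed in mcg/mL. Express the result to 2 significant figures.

0.81 mcg/mL

C₀ = Dose / Vd = 2140 / 147 = 14.56 mg/L
C = C₀ · e^(−k·t) = 14.56 × e^(−0.2800 × 10.3)
  = 14.56 × 0.05591 = 0.8140 mg/L
(0.8140 mg/L = 0.8140 mcg/mL)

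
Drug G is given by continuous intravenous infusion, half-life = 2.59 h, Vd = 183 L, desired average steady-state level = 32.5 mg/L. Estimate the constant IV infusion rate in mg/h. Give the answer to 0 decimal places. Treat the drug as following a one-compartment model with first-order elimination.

k = ln2 / t½ = 0.693147 / 2.59 = 0.2676 h⁻¹
CL = k × Vd = 0.2676 × 183 = 48.97 L/h
At steady state, infusion rate R₀ = Css × CL = 32.5 × 48.97 = 1592 mg/h

1592 mg/h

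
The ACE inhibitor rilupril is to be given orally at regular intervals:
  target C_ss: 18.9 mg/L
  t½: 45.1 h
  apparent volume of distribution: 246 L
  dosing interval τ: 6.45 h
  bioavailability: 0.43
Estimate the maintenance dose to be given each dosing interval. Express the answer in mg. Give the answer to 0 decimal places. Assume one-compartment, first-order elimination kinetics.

1072 mg

k = ln2 / t½ = 0.693147 / 45.1 = 0.01537 h⁻¹
CL = k × Vd = 0.01537 × 246 = 3.781 L/h
At steady state, F × (Dose/τ) = Css × CL.
Dose = Css × CL × τ / F = 18.9 × 3.781 × 6.45 / 0.43 = 1072 mg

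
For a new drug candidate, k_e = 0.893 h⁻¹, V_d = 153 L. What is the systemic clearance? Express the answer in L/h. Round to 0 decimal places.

CL = k × Vd = 0.893 × 153 = 136.6 L/h

137 L/h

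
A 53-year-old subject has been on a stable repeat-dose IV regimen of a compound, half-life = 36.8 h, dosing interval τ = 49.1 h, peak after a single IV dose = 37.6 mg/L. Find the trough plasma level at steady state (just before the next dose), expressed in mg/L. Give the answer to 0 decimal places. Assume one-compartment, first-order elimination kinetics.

k = ln2 / t½ = 0.693147 / 36.8 = 0.01884 h⁻¹
e^(−kτ) = e^(−0.01884 × 49.1) = 0.3965
Accumulation ratio R = 1 / (1 − e^(−kτ)) = 1 / (1 − 0.3965) = 1.657
Steady-state trough = C₀ × R × e^(−kτ) = 37.6 × 1.657 × 0.3965 = 24.70 mg/L

25 mg/L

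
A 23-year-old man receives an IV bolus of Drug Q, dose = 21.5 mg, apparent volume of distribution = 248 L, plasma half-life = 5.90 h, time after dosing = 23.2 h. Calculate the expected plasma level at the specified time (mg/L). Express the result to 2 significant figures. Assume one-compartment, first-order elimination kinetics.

C₀ = Dose / Vd = 21.50 / 248 = 0.08669 mg/L
k = ln2 / t½ = 0.693147 / 5.90 = 0.1175 h⁻¹
C = C₀ · e^(−k·t) = 0.08669 × e^(−0.1175 × 23.2)
  = 0.08669 × 0.06548 = 0.005676 mg/L

0.0057 mg/L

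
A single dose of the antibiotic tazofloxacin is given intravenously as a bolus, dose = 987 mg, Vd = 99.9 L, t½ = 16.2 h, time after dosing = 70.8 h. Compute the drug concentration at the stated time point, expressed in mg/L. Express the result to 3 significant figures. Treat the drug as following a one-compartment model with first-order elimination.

0.478 mg/L

C₀ = Dose / Vd = 987.0 / 99.9 = 9.880 mg/L
k = ln2 / t½ = 0.693147 / 16.2 = 0.04279 h⁻¹
C = C₀ · e^(−k·t) = 9.880 × e^(−0.04279 × 70.8)
  = 9.880 × 0.04834 = 0.4776 mg/L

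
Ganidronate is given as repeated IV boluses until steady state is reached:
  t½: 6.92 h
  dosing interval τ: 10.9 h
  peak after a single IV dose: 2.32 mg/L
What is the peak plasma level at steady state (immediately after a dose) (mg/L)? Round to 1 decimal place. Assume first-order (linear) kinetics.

k = ln2 / t½ = 0.693147 / 6.92 = 0.1002 h⁻¹
e^(−kτ) = e^(−0.1002 × 10.9) = 0.3355
Accumulation ratio R = 1 / (1 − e^(−kτ)) = 1 / (1 − 0.3355) = 1.505
Steady-state peak = C₀ × R = 2.32 × 1.505 = 3.492 mg/L

3.5 mg/L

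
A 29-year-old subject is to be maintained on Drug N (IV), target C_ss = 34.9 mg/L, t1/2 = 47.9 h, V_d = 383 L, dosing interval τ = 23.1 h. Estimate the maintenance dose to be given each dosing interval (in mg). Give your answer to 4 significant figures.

k = ln2 / t½ = 0.693147 / 47.9 = 0.01447 h⁻¹
CL = k × Vd = 0.01447 × 383 = 5.542 L/h
At steady state, Dose/τ = Css × CL.
Dose = Css × CL × τ = 34.9 × 5.542 × 23.1 = 4468 mg

4468 mg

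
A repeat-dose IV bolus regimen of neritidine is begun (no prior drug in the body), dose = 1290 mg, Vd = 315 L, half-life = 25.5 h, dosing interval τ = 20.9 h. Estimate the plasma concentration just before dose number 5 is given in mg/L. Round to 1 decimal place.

C₀ per dose = Dose / Vd = 1290 / 315 = 4.095 mg/L
k = ln2 / t½ = 0.693147 / 25.5 = 0.02718 h⁻¹
Fraction remaining after one interval: r = e^(−kτ) = e^(−0.02718 × 20.9) = 0.5666
Before dose 5, 4 doses have been given (aged 1τ, 2τ, 3τ, 4τ).
C_trough = C₀ × (r + r² + … + r^4) = C₀ × r(1−r^4)/(1−r)
        = 4.095 × 0.5666 × (1 − 0.1031) / (1 − 0.5666) = 4.802 mg/L

4.8 mg/L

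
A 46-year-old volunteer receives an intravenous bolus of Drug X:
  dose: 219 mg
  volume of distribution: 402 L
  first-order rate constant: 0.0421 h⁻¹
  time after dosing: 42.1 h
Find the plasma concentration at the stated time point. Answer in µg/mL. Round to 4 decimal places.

C₀ = Dose / Vd = 219.0 / 402 = 0.5448 mg/L
C = C₀ · e^(−k·t) = 0.5448 × e^(−0.04210 × 42.1)
  = 0.5448 × 0.1699 = 0.09256 mg/L
(0.09256 mg/L = 0.09256 µg/mL)

0.0926 µg/mL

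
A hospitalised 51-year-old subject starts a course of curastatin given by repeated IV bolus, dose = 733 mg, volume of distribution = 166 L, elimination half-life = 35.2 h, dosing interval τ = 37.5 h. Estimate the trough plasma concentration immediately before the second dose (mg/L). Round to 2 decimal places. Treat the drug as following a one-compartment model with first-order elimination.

C₀ per dose = Dose / Vd = 733 / 166 = 4.416 mg/L
k = ln2 / t½ = 0.693147 / 35.2 = 0.01969 h⁻¹
Fraction remaining after one interval: r = e^(−kτ) = e^(−0.01969 × 37.5) = 0.4779
Before dose 2, 1 dose has been given (aged 1τ).
C_trough = C₀ × r = 4.416 × 0.4779 = 2.110 mg/L

2.11 mg/L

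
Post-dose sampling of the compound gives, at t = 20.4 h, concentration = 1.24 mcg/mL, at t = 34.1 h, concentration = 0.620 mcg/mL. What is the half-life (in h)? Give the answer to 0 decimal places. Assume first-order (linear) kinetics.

k = ln(C₁/C₂) / (t₂ − t₁) = ln(1.24/0.620) / (34.1 − 20.4)
  = 0.6931 / 13.70 = 0.05059 h⁻¹
t½ = ln2 / k = 0.693147 / 0.05059 = 13.70 h

14 h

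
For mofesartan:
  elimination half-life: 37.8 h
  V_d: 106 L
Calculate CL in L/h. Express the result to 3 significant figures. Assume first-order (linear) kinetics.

1.94 L/h

k = ln2 / t½ = 0.693147 / 37.8 = 0.01834 h⁻¹
CL = k × Vd = 0.01834 × 106 = 1.944 L/h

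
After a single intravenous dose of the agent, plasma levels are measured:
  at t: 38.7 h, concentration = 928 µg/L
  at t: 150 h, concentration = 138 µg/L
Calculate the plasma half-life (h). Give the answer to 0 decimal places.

k = ln(C₁/C₂) / (t₂ − t₁) = ln(928/138) / (150 − 38.7)
  = 1.906 / 111.3 = 0.01712 h⁻¹
t½ = ln2 / k = 0.693147 / 0.01712 = 40.49 h

40 h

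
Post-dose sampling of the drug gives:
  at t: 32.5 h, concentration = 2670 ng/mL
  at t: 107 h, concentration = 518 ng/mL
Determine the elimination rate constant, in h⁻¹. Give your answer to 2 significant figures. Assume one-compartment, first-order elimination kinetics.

k = ln(C₁/C₂) / (t₂ − t₁) = ln(2670/518) / (107 − 32.5)
  = 1.640 / 74.50 = 0.02201 h⁻¹

0.022 h⁻¹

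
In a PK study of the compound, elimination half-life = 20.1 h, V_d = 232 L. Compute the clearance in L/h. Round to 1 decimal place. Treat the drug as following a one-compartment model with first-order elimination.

8.0 L/h

k = ln2 / t½ = 0.693147 / 20.1 = 0.03448 h⁻¹
CL = k × Vd = 0.03448 × 232 = 7.999 L/h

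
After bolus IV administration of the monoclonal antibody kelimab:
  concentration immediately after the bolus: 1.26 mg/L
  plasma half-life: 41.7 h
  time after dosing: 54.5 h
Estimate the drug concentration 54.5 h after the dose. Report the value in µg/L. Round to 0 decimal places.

k = ln2 / t½ = 0.693147 / 41.7 = 0.01662 h⁻¹
C = C₀ · e^(−k·t) = 1.260 × e^(−0.01662 × 54.5)
  = 1.260 × 0.4042 = 0.5093 mg/L
Convert: 0.5093 mg/L × 1000 = 509.3 µg/L

509 µg/L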